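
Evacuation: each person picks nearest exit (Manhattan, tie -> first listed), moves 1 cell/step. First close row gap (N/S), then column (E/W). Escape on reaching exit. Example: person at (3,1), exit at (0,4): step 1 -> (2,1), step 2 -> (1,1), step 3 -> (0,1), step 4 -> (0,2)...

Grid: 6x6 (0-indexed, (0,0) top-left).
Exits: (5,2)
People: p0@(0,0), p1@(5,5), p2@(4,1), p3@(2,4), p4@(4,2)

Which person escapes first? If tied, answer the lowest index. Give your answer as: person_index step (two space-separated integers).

Answer: 4 1

Derivation:
Step 1: p0:(0,0)->(1,0) | p1:(5,5)->(5,4) | p2:(4,1)->(5,1) | p3:(2,4)->(3,4) | p4:(4,2)->(5,2)->EXIT
Step 2: p0:(1,0)->(2,0) | p1:(5,4)->(5,3) | p2:(5,1)->(5,2)->EXIT | p3:(3,4)->(4,4) | p4:escaped
Step 3: p0:(2,0)->(3,0) | p1:(5,3)->(5,2)->EXIT | p2:escaped | p3:(4,4)->(5,4) | p4:escaped
Step 4: p0:(3,0)->(4,0) | p1:escaped | p2:escaped | p3:(5,4)->(5,3) | p4:escaped
Step 5: p0:(4,0)->(5,0) | p1:escaped | p2:escaped | p3:(5,3)->(5,2)->EXIT | p4:escaped
Step 6: p0:(5,0)->(5,1) | p1:escaped | p2:escaped | p3:escaped | p4:escaped
Step 7: p0:(5,1)->(5,2)->EXIT | p1:escaped | p2:escaped | p3:escaped | p4:escaped
Exit steps: [7, 3, 2, 5, 1]
First to escape: p4 at step 1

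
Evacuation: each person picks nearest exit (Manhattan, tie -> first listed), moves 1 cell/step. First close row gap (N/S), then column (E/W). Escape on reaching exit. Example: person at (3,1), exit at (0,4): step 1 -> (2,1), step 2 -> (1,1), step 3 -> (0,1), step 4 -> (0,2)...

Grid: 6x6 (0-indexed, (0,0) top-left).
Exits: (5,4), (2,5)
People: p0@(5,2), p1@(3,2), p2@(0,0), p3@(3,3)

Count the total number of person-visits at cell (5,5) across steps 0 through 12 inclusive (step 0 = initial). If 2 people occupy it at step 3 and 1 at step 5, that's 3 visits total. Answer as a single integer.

Step 0: p0@(5,2) p1@(3,2) p2@(0,0) p3@(3,3) -> at (5,5): 0 [-], cum=0
Step 1: p0@(5,3) p1@(4,2) p2@(1,0) p3@(4,3) -> at (5,5): 0 [-], cum=0
Step 2: p0@ESC p1@(5,2) p2@(2,0) p3@(5,3) -> at (5,5): 0 [-], cum=0
Step 3: p0@ESC p1@(5,3) p2@(2,1) p3@ESC -> at (5,5): 0 [-], cum=0
Step 4: p0@ESC p1@ESC p2@(2,2) p3@ESC -> at (5,5): 0 [-], cum=0
Step 5: p0@ESC p1@ESC p2@(2,3) p3@ESC -> at (5,5): 0 [-], cum=0
Step 6: p0@ESC p1@ESC p2@(2,4) p3@ESC -> at (5,5): 0 [-], cum=0
Step 7: p0@ESC p1@ESC p2@ESC p3@ESC -> at (5,5): 0 [-], cum=0
Total visits = 0

Answer: 0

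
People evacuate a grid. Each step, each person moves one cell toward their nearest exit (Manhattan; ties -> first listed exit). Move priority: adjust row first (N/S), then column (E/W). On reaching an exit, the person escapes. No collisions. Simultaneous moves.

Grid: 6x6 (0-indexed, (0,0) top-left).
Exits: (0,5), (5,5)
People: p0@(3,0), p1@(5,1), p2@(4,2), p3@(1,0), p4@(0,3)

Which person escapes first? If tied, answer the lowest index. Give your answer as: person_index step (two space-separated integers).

Step 1: p0:(3,0)->(4,0) | p1:(5,1)->(5,2) | p2:(4,2)->(5,2) | p3:(1,0)->(0,0) | p4:(0,3)->(0,4)
Step 2: p0:(4,0)->(5,0) | p1:(5,2)->(5,3) | p2:(5,2)->(5,3) | p3:(0,0)->(0,1) | p4:(0,4)->(0,5)->EXIT
Step 3: p0:(5,0)->(5,1) | p1:(5,3)->(5,4) | p2:(5,3)->(5,4) | p3:(0,1)->(0,2) | p4:escaped
Step 4: p0:(5,1)->(5,2) | p1:(5,4)->(5,5)->EXIT | p2:(5,4)->(5,5)->EXIT | p3:(0,2)->(0,3) | p4:escaped
Step 5: p0:(5,2)->(5,3) | p1:escaped | p2:escaped | p3:(0,3)->(0,4) | p4:escaped
Step 6: p0:(5,3)->(5,4) | p1:escaped | p2:escaped | p3:(0,4)->(0,5)->EXIT | p4:escaped
Step 7: p0:(5,4)->(5,5)->EXIT | p1:escaped | p2:escaped | p3:escaped | p4:escaped
Exit steps: [7, 4, 4, 6, 2]
First to escape: p4 at step 2

Answer: 4 2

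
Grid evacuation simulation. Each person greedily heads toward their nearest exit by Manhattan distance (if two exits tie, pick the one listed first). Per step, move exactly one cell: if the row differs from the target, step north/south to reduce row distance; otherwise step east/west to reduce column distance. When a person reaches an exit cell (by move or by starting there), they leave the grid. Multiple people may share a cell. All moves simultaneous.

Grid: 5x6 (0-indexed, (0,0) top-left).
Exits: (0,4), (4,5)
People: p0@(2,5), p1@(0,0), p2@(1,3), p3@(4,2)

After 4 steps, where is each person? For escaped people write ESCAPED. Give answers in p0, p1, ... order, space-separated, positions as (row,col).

Step 1: p0:(2,5)->(3,5) | p1:(0,0)->(0,1) | p2:(1,3)->(0,3) | p3:(4,2)->(4,3)
Step 2: p0:(3,5)->(4,5)->EXIT | p1:(0,1)->(0,2) | p2:(0,3)->(0,4)->EXIT | p3:(4,3)->(4,4)
Step 3: p0:escaped | p1:(0,2)->(0,3) | p2:escaped | p3:(4,4)->(4,5)->EXIT
Step 4: p0:escaped | p1:(0,3)->(0,4)->EXIT | p2:escaped | p3:escaped

ESCAPED ESCAPED ESCAPED ESCAPED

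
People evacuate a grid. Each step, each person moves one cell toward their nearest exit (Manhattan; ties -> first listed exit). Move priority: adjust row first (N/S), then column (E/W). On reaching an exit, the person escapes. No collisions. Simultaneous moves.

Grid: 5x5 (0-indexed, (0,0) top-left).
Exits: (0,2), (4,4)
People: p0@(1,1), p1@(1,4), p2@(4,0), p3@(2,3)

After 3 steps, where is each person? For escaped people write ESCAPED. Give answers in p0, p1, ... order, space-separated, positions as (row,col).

Step 1: p0:(1,1)->(0,1) | p1:(1,4)->(0,4) | p2:(4,0)->(4,1) | p3:(2,3)->(1,3)
Step 2: p0:(0,1)->(0,2)->EXIT | p1:(0,4)->(0,3) | p2:(4,1)->(4,2) | p3:(1,3)->(0,3)
Step 3: p0:escaped | p1:(0,3)->(0,2)->EXIT | p2:(4,2)->(4,3) | p3:(0,3)->(0,2)->EXIT

ESCAPED ESCAPED (4,3) ESCAPED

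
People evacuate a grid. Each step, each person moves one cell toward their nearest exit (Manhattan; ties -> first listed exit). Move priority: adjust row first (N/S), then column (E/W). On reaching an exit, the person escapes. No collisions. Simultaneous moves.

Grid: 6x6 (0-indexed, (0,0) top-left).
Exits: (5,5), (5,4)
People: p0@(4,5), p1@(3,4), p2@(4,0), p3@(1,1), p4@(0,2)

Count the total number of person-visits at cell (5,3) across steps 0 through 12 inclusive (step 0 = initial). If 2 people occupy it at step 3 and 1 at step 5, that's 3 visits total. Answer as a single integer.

Answer: 3

Derivation:
Step 0: p0@(4,5) p1@(3,4) p2@(4,0) p3@(1,1) p4@(0,2) -> at (5,3): 0 [-], cum=0
Step 1: p0@ESC p1@(4,4) p2@(5,0) p3@(2,1) p4@(1,2) -> at (5,3): 0 [-], cum=0
Step 2: p0@ESC p1@ESC p2@(5,1) p3@(3,1) p4@(2,2) -> at (5,3): 0 [-], cum=0
Step 3: p0@ESC p1@ESC p2@(5,2) p3@(4,1) p4@(3,2) -> at (5,3): 0 [-], cum=0
Step 4: p0@ESC p1@ESC p2@(5,3) p3@(5,1) p4@(4,2) -> at (5,3): 1 [p2], cum=1
Step 5: p0@ESC p1@ESC p2@ESC p3@(5,2) p4@(5,2) -> at (5,3): 0 [-], cum=1
Step 6: p0@ESC p1@ESC p2@ESC p3@(5,3) p4@(5,3) -> at (5,3): 2 [p3,p4], cum=3
Step 7: p0@ESC p1@ESC p2@ESC p3@ESC p4@ESC -> at (5,3): 0 [-], cum=3
Total visits = 3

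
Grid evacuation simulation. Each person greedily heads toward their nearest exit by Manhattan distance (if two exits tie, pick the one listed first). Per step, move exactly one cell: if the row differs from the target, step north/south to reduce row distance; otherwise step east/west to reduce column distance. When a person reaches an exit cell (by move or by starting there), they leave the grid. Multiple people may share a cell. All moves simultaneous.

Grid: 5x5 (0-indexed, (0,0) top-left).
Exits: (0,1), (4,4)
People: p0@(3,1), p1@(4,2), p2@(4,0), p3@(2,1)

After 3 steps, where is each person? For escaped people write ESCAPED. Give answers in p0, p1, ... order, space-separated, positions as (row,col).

Step 1: p0:(3,1)->(2,1) | p1:(4,2)->(4,3) | p2:(4,0)->(4,1) | p3:(2,1)->(1,1)
Step 2: p0:(2,1)->(1,1) | p1:(4,3)->(4,4)->EXIT | p2:(4,1)->(4,2) | p3:(1,1)->(0,1)->EXIT
Step 3: p0:(1,1)->(0,1)->EXIT | p1:escaped | p2:(4,2)->(4,3) | p3:escaped

ESCAPED ESCAPED (4,3) ESCAPED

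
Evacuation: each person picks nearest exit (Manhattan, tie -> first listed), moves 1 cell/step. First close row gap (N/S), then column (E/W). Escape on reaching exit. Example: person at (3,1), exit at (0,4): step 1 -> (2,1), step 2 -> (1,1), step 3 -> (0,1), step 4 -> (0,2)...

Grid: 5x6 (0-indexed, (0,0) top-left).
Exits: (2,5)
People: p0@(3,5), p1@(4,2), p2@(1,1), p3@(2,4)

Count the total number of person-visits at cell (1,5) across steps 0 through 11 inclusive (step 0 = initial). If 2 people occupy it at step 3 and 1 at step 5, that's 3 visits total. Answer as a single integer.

Answer: 0

Derivation:
Step 0: p0@(3,5) p1@(4,2) p2@(1,1) p3@(2,4) -> at (1,5): 0 [-], cum=0
Step 1: p0@ESC p1@(3,2) p2@(2,1) p3@ESC -> at (1,5): 0 [-], cum=0
Step 2: p0@ESC p1@(2,2) p2@(2,2) p3@ESC -> at (1,5): 0 [-], cum=0
Step 3: p0@ESC p1@(2,3) p2@(2,3) p3@ESC -> at (1,5): 0 [-], cum=0
Step 4: p0@ESC p1@(2,4) p2@(2,4) p3@ESC -> at (1,5): 0 [-], cum=0
Step 5: p0@ESC p1@ESC p2@ESC p3@ESC -> at (1,5): 0 [-], cum=0
Total visits = 0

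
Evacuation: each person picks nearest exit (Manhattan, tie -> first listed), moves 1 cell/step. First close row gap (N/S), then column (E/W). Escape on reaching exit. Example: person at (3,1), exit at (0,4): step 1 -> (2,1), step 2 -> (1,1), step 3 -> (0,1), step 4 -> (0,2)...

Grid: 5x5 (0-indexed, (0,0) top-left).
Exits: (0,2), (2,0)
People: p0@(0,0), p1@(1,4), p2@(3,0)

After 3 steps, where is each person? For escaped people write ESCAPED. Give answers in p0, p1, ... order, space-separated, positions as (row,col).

Step 1: p0:(0,0)->(0,1) | p1:(1,4)->(0,4) | p2:(3,0)->(2,0)->EXIT
Step 2: p0:(0,1)->(0,2)->EXIT | p1:(0,4)->(0,3) | p2:escaped
Step 3: p0:escaped | p1:(0,3)->(0,2)->EXIT | p2:escaped

ESCAPED ESCAPED ESCAPED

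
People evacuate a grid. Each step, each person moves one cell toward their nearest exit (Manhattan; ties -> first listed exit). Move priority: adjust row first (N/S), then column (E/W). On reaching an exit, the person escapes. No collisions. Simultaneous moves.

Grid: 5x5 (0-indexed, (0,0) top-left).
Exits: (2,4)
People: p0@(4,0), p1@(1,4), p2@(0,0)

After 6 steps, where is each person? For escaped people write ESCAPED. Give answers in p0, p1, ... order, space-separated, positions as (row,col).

Step 1: p0:(4,0)->(3,0) | p1:(1,4)->(2,4)->EXIT | p2:(0,0)->(1,0)
Step 2: p0:(3,0)->(2,0) | p1:escaped | p2:(1,0)->(2,0)
Step 3: p0:(2,0)->(2,1) | p1:escaped | p2:(2,0)->(2,1)
Step 4: p0:(2,1)->(2,2) | p1:escaped | p2:(2,1)->(2,2)
Step 5: p0:(2,2)->(2,3) | p1:escaped | p2:(2,2)->(2,3)
Step 6: p0:(2,3)->(2,4)->EXIT | p1:escaped | p2:(2,3)->(2,4)->EXIT

ESCAPED ESCAPED ESCAPED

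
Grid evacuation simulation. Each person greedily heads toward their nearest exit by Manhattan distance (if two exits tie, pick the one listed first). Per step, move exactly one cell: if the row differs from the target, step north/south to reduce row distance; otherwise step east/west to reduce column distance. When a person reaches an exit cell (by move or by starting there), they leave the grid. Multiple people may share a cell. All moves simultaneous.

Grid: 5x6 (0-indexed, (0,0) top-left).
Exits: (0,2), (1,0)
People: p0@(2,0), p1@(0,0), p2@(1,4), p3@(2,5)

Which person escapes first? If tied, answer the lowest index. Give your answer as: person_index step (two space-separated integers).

Step 1: p0:(2,0)->(1,0)->EXIT | p1:(0,0)->(1,0)->EXIT | p2:(1,4)->(0,4) | p3:(2,5)->(1,5)
Step 2: p0:escaped | p1:escaped | p2:(0,4)->(0,3) | p3:(1,5)->(0,5)
Step 3: p0:escaped | p1:escaped | p2:(0,3)->(0,2)->EXIT | p3:(0,5)->(0,4)
Step 4: p0:escaped | p1:escaped | p2:escaped | p3:(0,4)->(0,3)
Step 5: p0:escaped | p1:escaped | p2:escaped | p3:(0,3)->(0,2)->EXIT
Exit steps: [1, 1, 3, 5]
First to escape: p0 at step 1

Answer: 0 1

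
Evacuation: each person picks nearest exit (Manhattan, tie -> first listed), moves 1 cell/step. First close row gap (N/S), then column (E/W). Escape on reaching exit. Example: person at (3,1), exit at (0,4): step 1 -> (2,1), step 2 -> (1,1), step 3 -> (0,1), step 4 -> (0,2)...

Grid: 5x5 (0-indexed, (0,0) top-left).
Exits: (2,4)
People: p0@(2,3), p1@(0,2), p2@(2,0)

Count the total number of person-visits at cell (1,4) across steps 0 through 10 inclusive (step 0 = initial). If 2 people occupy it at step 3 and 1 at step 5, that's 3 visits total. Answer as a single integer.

Step 0: p0@(2,3) p1@(0,2) p2@(2,0) -> at (1,4): 0 [-], cum=0
Step 1: p0@ESC p1@(1,2) p2@(2,1) -> at (1,4): 0 [-], cum=0
Step 2: p0@ESC p1@(2,2) p2@(2,2) -> at (1,4): 0 [-], cum=0
Step 3: p0@ESC p1@(2,3) p2@(2,3) -> at (1,4): 0 [-], cum=0
Step 4: p0@ESC p1@ESC p2@ESC -> at (1,4): 0 [-], cum=0
Total visits = 0

Answer: 0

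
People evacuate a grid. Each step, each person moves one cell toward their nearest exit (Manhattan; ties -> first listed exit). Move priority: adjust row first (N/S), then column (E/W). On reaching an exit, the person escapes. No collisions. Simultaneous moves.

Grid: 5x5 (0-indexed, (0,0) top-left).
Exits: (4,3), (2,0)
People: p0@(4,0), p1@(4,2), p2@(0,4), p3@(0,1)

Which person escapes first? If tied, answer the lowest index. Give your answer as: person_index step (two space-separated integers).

Answer: 1 1

Derivation:
Step 1: p0:(4,0)->(3,0) | p1:(4,2)->(4,3)->EXIT | p2:(0,4)->(1,4) | p3:(0,1)->(1,1)
Step 2: p0:(3,0)->(2,0)->EXIT | p1:escaped | p2:(1,4)->(2,4) | p3:(1,1)->(2,1)
Step 3: p0:escaped | p1:escaped | p2:(2,4)->(3,4) | p3:(2,1)->(2,0)->EXIT
Step 4: p0:escaped | p1:escaped | p2:(3,4)->(4,4) | p3:escaped
Step 5: p0:escaped | p1:escaped | p2:(4,4)->(4,3)->EXIT | p3:escaped
Exit steps: [2, 1, 5, 3]
First to escape: p1 at step 1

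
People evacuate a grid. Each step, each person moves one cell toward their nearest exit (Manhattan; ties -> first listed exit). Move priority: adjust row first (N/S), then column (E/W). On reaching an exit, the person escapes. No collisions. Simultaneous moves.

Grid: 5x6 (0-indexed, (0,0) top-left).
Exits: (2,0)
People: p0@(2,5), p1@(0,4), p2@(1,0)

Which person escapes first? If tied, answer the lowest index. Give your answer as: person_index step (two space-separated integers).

Step 1: p0:(2,5)->(2,4) | p1:(0,4)->(1,4) | p2:(1,0)->(2,0)->EXIT
Step 2: p0:(2,4)->(2,3) | p1:(1,4)->(2,4) | p2:escaped
Step 3: p0:(2,3)->(2,2) | p1:(2,4)->(2,3) | p2:escaped
Step 4: p0:(2,2)->(2,1) | p1:(2,3)->(2,2) | p2:escaped
Step 5: p0:(2,1)->(2,0)->EXIT | p1:(2,2)->(2,1) | p2:escaped
Step 6: p0:escaped | p1:(2,1)->(2,0)->EXIT | p2:escaped
Exit steps: [5, 6, 1]
First to escape: p2 at step 1

Answer: 2 1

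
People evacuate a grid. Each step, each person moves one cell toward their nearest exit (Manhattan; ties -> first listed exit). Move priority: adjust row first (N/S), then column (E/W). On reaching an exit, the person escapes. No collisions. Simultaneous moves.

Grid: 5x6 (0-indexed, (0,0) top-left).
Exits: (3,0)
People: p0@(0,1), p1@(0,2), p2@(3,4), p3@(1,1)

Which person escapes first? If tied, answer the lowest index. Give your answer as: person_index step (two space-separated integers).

Answer: 3 3

Derivation:
Step 1: p0:(0,1)->(1,1) | p1:(0,2)->(1,2) | p2:(3,4)->(3,3) | p3:(1,1)->(2,1)
Step 2: p0:(1,1)->(2,1) | p1:(1,2)->(2,2) | p2:(3,3)->(3,2) | p3:(2,1)->(3,1)
Step 3: p0:(2,1)->(3,1) | p1:(2,2)->(3,2) | p2:(3,2)->(3,1) | p3:(3,1)->(3,0)->EXIT
Step 4: p0:(3,1)->(3,0)->EXIT | p1:(3,2)->(3,1) | p2:(3,1)->(3,0)->EXIT | p3:escaped
Step 5: p0:escaped | p1:(3,1)->(3,0)->EXIT | p2:escaped | p3:escaped
Exit steps: [4, 5, 4, 3]
First to escape: p3 at step 3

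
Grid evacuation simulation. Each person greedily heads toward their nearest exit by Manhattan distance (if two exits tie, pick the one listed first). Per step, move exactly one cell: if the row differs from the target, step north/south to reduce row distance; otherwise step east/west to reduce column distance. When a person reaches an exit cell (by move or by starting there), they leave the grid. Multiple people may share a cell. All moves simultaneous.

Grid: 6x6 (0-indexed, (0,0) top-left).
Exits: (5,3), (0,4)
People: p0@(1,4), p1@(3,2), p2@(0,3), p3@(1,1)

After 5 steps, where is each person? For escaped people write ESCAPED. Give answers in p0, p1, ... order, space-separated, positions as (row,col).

Step 1: p0:(1,4)->(0,4)->EXIT | p1:(3,2)->(4,2) | p2:(0,3)->(0,4)->EXIT | p3:(1,1)->(0,1)
Step 2: p0:escaped | p1:(4,2)->(5,2) | p2:escaped | p3:(0,1)->(0,2)
Step 3: p0:escaped | p1:(5,2)->(5,3)->EXIT | p2:escaped | p3:(0,2)->(0,3)
Step 4: p0:escaped | p1:escaped | p2:escaped | p3:(0,3)->(0,4)->EXIT

ESCAPED ESCAPED ESCAPED ESCAPED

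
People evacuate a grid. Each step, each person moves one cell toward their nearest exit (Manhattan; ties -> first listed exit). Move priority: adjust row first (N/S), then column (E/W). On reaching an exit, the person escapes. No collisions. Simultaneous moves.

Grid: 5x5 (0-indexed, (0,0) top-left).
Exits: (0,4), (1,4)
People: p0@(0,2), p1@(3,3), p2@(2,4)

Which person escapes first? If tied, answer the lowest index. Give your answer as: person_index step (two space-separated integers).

Answer: 2 1

Derivation:
Step 1: p0:(0,2)->(0,3) | p1:(3,3)->(2,3) | p2:(2,4)->(1,4)->EXIT
Step 2: p0:(0,3)->(0,4)->EXIT | p1:(2,3)->(1,3) | p2:escaped
Step 3: p0:escaped | p1:(1,3)->(1,4)->EXIT | p2:escaped
Exit steps: [2, 3, 1]
First to escape: p2 at step 1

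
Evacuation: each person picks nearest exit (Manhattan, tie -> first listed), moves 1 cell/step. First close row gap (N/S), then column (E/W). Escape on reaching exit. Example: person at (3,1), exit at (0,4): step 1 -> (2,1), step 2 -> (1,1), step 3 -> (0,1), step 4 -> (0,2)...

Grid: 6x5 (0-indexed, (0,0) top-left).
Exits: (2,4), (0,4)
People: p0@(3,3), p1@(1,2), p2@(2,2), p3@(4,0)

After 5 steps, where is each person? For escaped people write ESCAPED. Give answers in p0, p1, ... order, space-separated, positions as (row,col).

Step 1: p0:(3,3)->(2,3) | p1:(1,2)->(2,2) | p2:(2,2)->(2,3) | p3:(4,0)->(3,0)
Step 2: p0:(2,3)->(2,4)->EXIT | p1:(2,2)->(2,3) | p2:(2,3)->(2,4)->EXIT | p3:(3,0)->(2,0)
Step 3: p0:escaped | p1:(2,3)->(2,4)->EXIT | p2:escaped | p3:(2,0)->(2,1)
Step 4: p0:escaped | p1:escaped | p2:escaped | p3:(2,1)->(2,2)
Step 5: p0:escaped | p1:escaped | p2:escaped | p3:(2,2)->(2,3)

ESCAPED ESCAPED ESCAPED (2,3)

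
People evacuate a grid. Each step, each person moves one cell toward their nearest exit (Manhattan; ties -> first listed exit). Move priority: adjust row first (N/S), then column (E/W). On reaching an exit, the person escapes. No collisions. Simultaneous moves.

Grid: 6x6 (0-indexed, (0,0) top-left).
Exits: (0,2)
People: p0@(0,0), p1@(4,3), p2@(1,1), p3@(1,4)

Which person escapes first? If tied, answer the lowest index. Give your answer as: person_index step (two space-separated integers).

Step 1: p0:(0,0)->(0,1) | p1:(4,3)->(3,3) | p2:(1,1)->(0,1) | p3:(1,4)->(0,4)
Step 2: p0:(0,1)->(0,2)->EXIT | p1:(3,3)->(2,3) | p2:(0,1)->(0,2)->EXIT | p3:(0,4)->(0,3)
Step 3: p0:escaped | p1:(2,3)->(1,3) | p2:escaped | p3:(0,3)->(0,2)->EXIT
Step 4: p0:escaped | p1:(1,3)->(0,3) | p2:escaped | p3:escaped
Step 5: p0:escaped | p1:(0,3)->(0,2)->EXIT | p2:escaped | p3:escaped
Exit steps: [2, 5, 2, 3]
First to escape: p0 at step 2

Answer: 0 2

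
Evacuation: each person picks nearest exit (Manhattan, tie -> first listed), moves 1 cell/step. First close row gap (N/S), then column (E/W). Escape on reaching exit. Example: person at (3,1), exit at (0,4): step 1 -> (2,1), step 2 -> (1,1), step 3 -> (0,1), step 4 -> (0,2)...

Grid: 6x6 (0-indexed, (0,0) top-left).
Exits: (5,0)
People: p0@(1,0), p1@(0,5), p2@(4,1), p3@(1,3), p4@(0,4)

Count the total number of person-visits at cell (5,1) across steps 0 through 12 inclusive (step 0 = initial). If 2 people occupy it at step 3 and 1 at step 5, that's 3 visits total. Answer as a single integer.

Answer: 4

Derivation:
Step 0: p0@(1,0) p1@(0,5) p2@(4,1) p3@(1,3) p4@(0,4) -> at (5,1): 0 [-], cum=0
Step 1: p0@(2,0) p1@(1,5) p2@(5,1) p3@(2,3) p4@(1,4) -> at (5,1): 1 [p2], cum=1
Step 2: p0@(3,0) p1@(2,5) p2@ESC p3@(3,3) p4@(2,4) -> at (5,1): 0 [-], cum=1
Step 3: p0@(4,0) p1@(3,5) p2@ESC p3@(4,3) p4@(3,4) -> at (5,1): 0 [-], cum=1
Step 4: p0@ESC p1@(4,5) p2@ESC p3@(5,3) p4@(4,4) -> at (5,1): 0 [-], cum=1
Step 5: p0@ESC p1@(5,5) p2@ESC p3@(5,2) p4@(5,4) -> at (5,1): 0 [-], cum=1
Step 6: p0@ESC p1@(5,4) p2@ESC p3@(5,1) p4@(5,3) -> at (5,1): 1 [p3], cum=2
Step 7: p0@ESC p1@(5,3) p2@ESC p3@ESC p4@(5,2) -> at (5,1): 0 [-], cum=2
Step 8: p0@ESC p1@(5,2) p2@ESC p3@ESC p4@(5,1) -> at (5,1): 1 [p4], cum=3
Step 9: p0@ESC p1@(5,1) p2@ESC p3@ESC p4@ESC -> at (5,1): 1 [p1], cum=4
Step 10: p0@ESC p1@ESC p2@ESC p3@ESC p4@ESC -> at (5,1): 0 [-], cum=4
Total visits = 4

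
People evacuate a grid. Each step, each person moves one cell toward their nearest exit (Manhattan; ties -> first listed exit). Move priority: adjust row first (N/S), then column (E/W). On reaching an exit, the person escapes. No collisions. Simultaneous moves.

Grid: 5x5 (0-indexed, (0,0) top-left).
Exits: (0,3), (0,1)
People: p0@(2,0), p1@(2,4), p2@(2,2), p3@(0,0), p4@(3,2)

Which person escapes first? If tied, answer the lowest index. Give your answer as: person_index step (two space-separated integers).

Answer: 3 1

Derivation:
Step 1: p0:(2,0)->(1,0) | p1:(2,4)->(1,4) | p2:(2,2)->(1,2) | p3:(0,0)->(0,1)->EXIT | p4:(3,2)->(2,2)
Step 2: p0:(1,0)->(0,0) | p1:(1,4)->(0,4) | p2:(1,2)->(0,2) | p3:escaped | p4:(2,2)->(1,2)
Step 3: p0:(0,0)->(0,1)->EXIT | p1:(0,4)->(0,3)->EXIT | p2:(0,2)->(0,3)->EXIT | p3:escaped | p4:(1,2)->(0,2)
Step 4: p0:escaped | p1:escaped | p2:escaped | p3:escaped | p4:(0,2)->(0,3)->EXIT
Exit steps: [3, 3, 3, 1, 4]
First to escape: p3 at step 1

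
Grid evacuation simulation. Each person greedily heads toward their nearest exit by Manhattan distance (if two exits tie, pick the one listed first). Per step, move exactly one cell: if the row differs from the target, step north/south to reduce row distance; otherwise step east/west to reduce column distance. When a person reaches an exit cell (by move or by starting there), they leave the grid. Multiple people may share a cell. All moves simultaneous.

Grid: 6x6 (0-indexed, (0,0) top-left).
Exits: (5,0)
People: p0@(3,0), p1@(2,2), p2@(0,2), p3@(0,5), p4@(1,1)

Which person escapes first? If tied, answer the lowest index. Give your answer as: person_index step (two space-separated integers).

Answer: 0 2

Derivation:
Step 1: p0:(3,0)->(4,0) | p1:(2,2)->(3,2) | p2:(0,2)->(1,2) | p3:(0,5)->(1,5) | p4:(1,1)->(2,1)
Step 2: p0:(4,0)->(5,0)->EXIT | p1:(3,2)->(4,2) | p2:(1,2)->(2,2) | p3:(1,5)->(2,5) | p4:(2,1)->(3,1)
Step 3: p0:escaped | p1:(4,2)->(5,2) | p2:(2,2)->(3,2) | p3:(2,5)->(3,5) | p4:(3,1)->(4,1)
Step 4: p0:escaped | p1:(5,2)->(5,1) | p2:(3,2)->(4,2) | p3:(3,5)->(4,5) | p4:(4,1)->(5,1)
Step 5: p0:escaped | p1:(5,1)->(5,0)->EXIT | p2:(4,2)->(5,2) | p3:(4,5)->(5,5) | p4:(5,1)->(5,0)->EXIT
Step 6: p0:escaped | p1:escaped | p2:(5,2)->(5,1) | p3:(5,5)->(5,4) | p4:escaped
Step 7: p0:escaped | p1:escaped | p2:(5,1)->(5,0)->EXIT | p3:(5,4)->(5,3) | p4:escaped
Step 8: p0:escaped | p1:escaped | p2:escaped | p3:(5,3)->(5,2) | p4:escaped
Step 9: p0:escaped | p1:escaped | p2:escaped | p3:(5,2)->(5,1) | p4:escaped
Step 10: p0:escaped | p1:escaped | p2:escaped | p3:(5,1)->(5,0)->EXIT | p4:escaped
Exit steps: [2, 5, 7, 10, 5]
First to escape: p0 at step 2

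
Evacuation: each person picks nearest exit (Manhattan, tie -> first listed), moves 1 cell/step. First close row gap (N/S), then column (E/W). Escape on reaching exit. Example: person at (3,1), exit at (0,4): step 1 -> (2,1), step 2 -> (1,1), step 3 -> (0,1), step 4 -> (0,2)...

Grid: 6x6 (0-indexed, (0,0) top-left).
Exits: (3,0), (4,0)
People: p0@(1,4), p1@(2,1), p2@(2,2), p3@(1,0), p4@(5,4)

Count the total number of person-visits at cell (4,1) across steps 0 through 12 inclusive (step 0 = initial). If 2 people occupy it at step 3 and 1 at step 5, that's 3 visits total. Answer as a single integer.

Answer: 1

Derivation:
Step 0: p0@(1,4) p1@(2,1) p2@(2,2) p3@(1,0) p4@(5,4) -> at (4,1): 0 [-], cum=0
Step 1: p0@(2,4) p1@(3,1) p2@(3,2) p3@(2,0) p4@(4,4) -> at (4,1): 0 [-], cum=0
Step 2: p0@(3,4) p1@ESC p2@(3,1) p3@ESC p4@(4,3) -> at (4,1): 0 [-], cum=0
Step 3: p0@(3,3) p1@ESC p2@ESC p3@ESC p4@(4,2) -> at (4,1): 0 [-], cum=0
Step 4: p0@(3,2) p1@ESC p2@ESC p3@ESC p4@(4,1) -> at (4,1): 1 [p4], cum=1
Step 5: p0@(3,1) p1@ESC p2@ESC p3@ESC p4@ESC -> at (4,1): 0 [-], cum=1
Step 6: p0@ESC p1@ESC p2@ESC p3@ESC p4@ESC -> at (4,1): 0 [-], cum=1
Total visits = 1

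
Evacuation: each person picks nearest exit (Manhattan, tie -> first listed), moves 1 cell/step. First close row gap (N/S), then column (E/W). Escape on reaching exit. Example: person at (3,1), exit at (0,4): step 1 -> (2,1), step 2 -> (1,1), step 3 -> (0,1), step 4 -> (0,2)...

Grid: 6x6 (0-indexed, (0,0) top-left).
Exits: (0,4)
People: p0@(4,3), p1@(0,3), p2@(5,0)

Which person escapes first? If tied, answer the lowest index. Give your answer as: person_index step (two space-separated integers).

Step 1: p0:(4,3)->(3,3) | p1:(0,3)->(0,4)->EXIT | p2:(5,0)->(4,0)
Step 2: p0:(3,3)->(2,3) | p1:escaped | p2:(4,0)->(3,0)
Step 3: p0:(2,3)->(1,3) | p1:escaped | p2:(3,0)->(2,0)
Step 4: p0:(1,3)->(0,3) | p1:escaped | p2:(2,0)->(1,0)
Step 5: p0:(0,3)->(0,4)->EXIT | p1:escaped | p2:(1,0)->(0,0)
Step 6: p0:escaped | p1:escaped | p2:(0,0)->(0,1)
Step 7: p0:escaped | p1:escaped | p2:(0,1)->(0,2)
Step 8: p0:escaped | p1:escaped | p2:(0,2)->(0,3)
Step 9: p0:escaped | p1:escaped | p2:(0,3)->(0,4)->EXIT
Exit steps: [5, 1, 9]
First to escape: p1 at step 1

Answer: 1 1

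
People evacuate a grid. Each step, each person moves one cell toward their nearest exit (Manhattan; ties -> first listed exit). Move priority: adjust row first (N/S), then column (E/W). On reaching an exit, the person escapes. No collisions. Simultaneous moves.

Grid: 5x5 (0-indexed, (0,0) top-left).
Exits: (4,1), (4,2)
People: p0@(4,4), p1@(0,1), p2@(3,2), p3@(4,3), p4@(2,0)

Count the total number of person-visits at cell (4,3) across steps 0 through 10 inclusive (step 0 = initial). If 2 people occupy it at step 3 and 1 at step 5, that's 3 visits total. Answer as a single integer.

Step 0: p0@(4,4) p1@(0,1) p2@(3,2) p3@(4,3) p4@(2,0) -> at (4,3): 1 [p3], cum=1
Step 1: p0@(4,3) p1@(1,1) p2@ESC p3@ESC p4@(3,0) -> at (4,3): 1 [p0], cum=2
Step 2: p0@ESC p1@(2,1) p2@ESC p3@ESC p4@(4,0) -> at (4,3): 0 [-], cum=2
Step 3: p0@ESC p1@(3,1) p2@ESC p3@ESC p4@ESC -> at (4,3): 0 [-], cum=2
Step 4: p0@ESC p1@ESC p2@ESC p3@ESC p4@ESC -> at (4,3): 0 [-], cum=2
Total visits = 2

Answer: 2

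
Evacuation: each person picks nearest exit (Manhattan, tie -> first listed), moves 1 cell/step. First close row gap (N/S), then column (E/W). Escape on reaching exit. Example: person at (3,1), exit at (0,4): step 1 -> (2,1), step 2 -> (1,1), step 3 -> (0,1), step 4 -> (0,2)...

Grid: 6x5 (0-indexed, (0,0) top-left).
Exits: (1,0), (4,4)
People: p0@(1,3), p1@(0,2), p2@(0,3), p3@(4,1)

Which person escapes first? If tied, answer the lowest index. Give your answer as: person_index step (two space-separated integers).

Answer: 0 3

Derivation:
Step 1: p0:(1,3)->(1,2) | p1:(0,2)->(1,2) | p2:(0,3)->(1,3) | p3:(4,1)->(4,2)
Step 2: p0:(1,2)->(1,1) | p1:(1,2)->(1,1) | p2:(1,3)->(1,2) | p3:(4,2)->(4,3)
Step 3: p0:(1,1)->(1,0)->EXIT | p1:(1,1)->(1,0)->EXIT | p2:(1,2)->(1,1) | p3:(4,3)->(4,4)->EXIT
Step 4: p0:escaped | p1:escaped | p2:(1,1)->(1,0)->EXIT | p3:escaped
Exit steps: [3, 3, 4, 3]
First to escape: p0 at step 3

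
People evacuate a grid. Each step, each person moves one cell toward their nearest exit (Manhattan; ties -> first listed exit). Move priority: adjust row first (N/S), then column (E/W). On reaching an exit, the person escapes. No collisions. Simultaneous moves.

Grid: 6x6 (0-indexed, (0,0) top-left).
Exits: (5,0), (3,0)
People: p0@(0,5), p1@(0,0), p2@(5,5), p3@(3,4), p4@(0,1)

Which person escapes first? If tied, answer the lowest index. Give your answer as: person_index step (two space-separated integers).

Answer: 1 3

Derivation:
Step 1: p0:(0,5)->(1,5) | p1:(0,0)->(1,0) | p2:(5,5)->(5,4) | p3:(3,4)->(3,3) | p4:(0,1)->(1,1)
Step 2: p0:(1,5)->(2,5) | p1:(1,0)->(2,0) | p2:(5,4)->(5,3) | p3:(3,3)->(3,2) | p4:(1,1)->(2,1)
Step 3: p0:(2,5)->(3,5) | p1:(2,0)->(3,0)->EXIT | p2:(5,3)->(5,2) | p3:(3,2)->(3,1) | p4:(2,1)->(3,1)
Step 4: p0:(3,5)->(3,4) | p1:escaped | p2:(5,2)->(5,1) | p3:(3,1)->(3,0)->EXIT | p4:(3,1)->(3,0)->EXIT
Step 5: p0:(3,4)->(3,3) | p1:escaped | p2:(5,1)->(5,0)->EXIT | p3:escaped | p4:escaped
Step 6: p0:(3,3)->(3,2) | p1:escaped | p2:escaped | p3:escaped | p4:escaped
Step 7: p0:(3,2)->(3,1) | p1:escaped | p2:escaped | p3:escaped | p4:escaped
Step 8: p0:(3,1)->(3,0)->EXIT | p1:escaped | p2:escaped | p3:escaped | p4:escaped
Exit steps: [8, 3, 5, 4, 4]
First to escape: p1 at step 3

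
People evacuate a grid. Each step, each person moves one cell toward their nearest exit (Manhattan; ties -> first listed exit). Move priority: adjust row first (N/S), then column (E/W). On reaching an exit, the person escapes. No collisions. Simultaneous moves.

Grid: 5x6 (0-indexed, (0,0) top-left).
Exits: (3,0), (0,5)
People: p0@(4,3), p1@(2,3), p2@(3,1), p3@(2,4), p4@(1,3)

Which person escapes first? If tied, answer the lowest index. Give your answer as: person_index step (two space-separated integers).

Answer: 2 1

Derivation:
Step 1: p0:(4,3)->(3,3) | p1:(2,3)->(3,3) | p2:(3,1)->(3,0)->EXIT | p3:(2,4)->(1,4) | p4:(1,3)->(0,3)
Step 2: p0:(3,3)->(3,2) | p1:(3,3)->(3,2) | p2:escaped | p3:(1,4)->(0,4) | p4:(0,3)->(0,4)
Step 3: p0:(3,2)->(3,1) | p1:(3,2)->(3,1) | p2:escaped | p3:(0,4)->(0,5)->EXIT | p4:(0,4)->(0,5)->EXIT
Step 4: p0:(3,1)->(3,0)->EXIT | p1:(3,1)->(3,0)->EXIT | p2:escaped | p3:escaped | p4:escaped
Exit steps: [4, 4, 1, 3, 3]
First to escape: p2 at step 1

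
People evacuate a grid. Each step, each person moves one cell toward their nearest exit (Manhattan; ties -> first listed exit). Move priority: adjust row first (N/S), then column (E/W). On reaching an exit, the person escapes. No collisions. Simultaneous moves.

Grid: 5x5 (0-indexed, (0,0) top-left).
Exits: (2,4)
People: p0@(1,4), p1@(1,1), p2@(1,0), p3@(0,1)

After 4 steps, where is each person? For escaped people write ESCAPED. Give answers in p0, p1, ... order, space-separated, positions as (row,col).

Step 1: p0:(1,4)->(2,4)->EXIT | p1:(1,1)->(2,1) | p2:(1,0)->(2,0) | p3:(0,1)->(1,1)
Step 2: p0:escaped | p1:(2,1)->(2,2) | p2:(2,0)->(2,1) | p3:(1,1)->(2,1)
Step 3: p0:escaped | p1:(2,2)->(2,3) | p2:(2,1)->(2,2) | p3:(2,1)->(2,2)
Step 4: p0:escaped | p1:(2,3)->(2,4)->EXIT | p2:(2,2)->(2,3) | p3:(2,2)->(2,3)

ESCAPED ESCAPED (2,3) (2,3)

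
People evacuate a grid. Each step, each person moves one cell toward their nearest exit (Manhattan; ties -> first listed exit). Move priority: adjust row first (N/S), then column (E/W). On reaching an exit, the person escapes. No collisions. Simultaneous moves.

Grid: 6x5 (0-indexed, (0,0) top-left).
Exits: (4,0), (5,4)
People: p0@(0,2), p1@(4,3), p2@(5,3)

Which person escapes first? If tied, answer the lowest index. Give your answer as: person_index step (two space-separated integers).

Step 1: p0:(0,2)->(1,2) | p1:(4,3)->(5,3) | p2:(5,3)->(5,4)->EXIT
Step 2: p0:(1,2)->(2,2) | p1:(5,3)->(5,4)->EXIT | p2:escaped
Step 3: p0:(2,2)->(3,2) | p1:escaped | p2:escaped
Step 4: p0:(3,2)->(4,2) | p1:escaped | p2:escaped
Step 5: p0:(4,2)->(4,1) | p1:escaped | p2:escaped
Step 6: p0:(4,1)->(4,0)->EXIT | p1:escaped | p2:escaped
Exit steps: [6, 2, 1]
First to escape: p2 at step 1

Answer: 2 1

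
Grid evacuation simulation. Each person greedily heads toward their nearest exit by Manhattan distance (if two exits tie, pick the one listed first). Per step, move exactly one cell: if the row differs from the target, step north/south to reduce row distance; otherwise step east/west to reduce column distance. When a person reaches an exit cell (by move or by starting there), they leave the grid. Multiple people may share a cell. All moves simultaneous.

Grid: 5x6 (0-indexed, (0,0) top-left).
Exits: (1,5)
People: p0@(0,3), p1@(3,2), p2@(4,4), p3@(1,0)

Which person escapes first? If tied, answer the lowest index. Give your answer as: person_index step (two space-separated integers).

Answer: 0 3

Derivation:
Step 1: p0:(0,3)->(1,3) | p1:(3,2)->(2,2) | p2:(4,4)->(3,4) | p3:(1,0)->(1,1)
Step 2: p0:(1,3)->(1,4) | p1:(2,2)->(1,2) | p2:(3,4)->(2,4) | p3:(1,1)->(1,2)
Step 3: p0:(1,4)->(1,5)->EXIT | p1:(1,2)->(1,3) | p2:(2,4)->(1,4) | p3:(1,2)->(1,3)
Step 4: p0:escaped | p1:(1,3)->(1,4) | p2:(1,4)->(1,5)->EXIT | p3:(1,3)->(1,4)
Step 5: p0:escaped | p1:(1,4)->(1,5)->EXIT | p2:escaped | p3:(1,4)->(1,5)->EXIT
Exit steps: [3, 5, 4, 5]
First to escape: p0 at step 3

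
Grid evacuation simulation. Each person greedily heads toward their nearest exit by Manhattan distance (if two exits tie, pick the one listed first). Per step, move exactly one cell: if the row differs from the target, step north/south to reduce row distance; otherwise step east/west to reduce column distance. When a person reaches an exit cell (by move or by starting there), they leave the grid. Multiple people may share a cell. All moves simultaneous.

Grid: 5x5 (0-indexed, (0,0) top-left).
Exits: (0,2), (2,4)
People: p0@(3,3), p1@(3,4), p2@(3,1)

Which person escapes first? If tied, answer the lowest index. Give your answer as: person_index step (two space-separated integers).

Step 1: p0:(3,3)->(2,3) | p1:(3,4)->(2,4)->EXIT | p2:(3,1)->(2,1)
Step 2: p0:(2,3)->(2,4)->EXIT | p1:escaped | p2:(2,1)->(1,1)
Step 3: p0:escaped | p1:escaped | p2:(1,1)->(0,1)
Step 4: p0:escaped | p1:escaped | p2:(0,1)->(0,2)->EXIT
Exit steps: [2, 1, 4]
First to escape: p1 at step 1

Answer: 1 1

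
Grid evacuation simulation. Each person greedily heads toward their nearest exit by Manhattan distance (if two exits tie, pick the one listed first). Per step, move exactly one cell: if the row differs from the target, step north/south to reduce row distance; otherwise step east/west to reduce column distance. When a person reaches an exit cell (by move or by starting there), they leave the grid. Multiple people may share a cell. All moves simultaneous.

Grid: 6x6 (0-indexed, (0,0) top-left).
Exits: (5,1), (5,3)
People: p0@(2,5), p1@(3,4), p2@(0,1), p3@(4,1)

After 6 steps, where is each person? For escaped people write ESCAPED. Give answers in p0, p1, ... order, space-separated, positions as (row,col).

Step 1: p0:(2,5)->(3,5) | p1:(3,4)->(4,4) | p2:(0,1)->(1,1) | p3:(4,1)->(5,1)->EXIT
Step 2: p0:(3,5)->(4,5) | p1:(4,4)->(5,4) | p2:(1,1)->(2,1) | p3:escaped
Step 3: p0:(4,5)->(5,5) | p1:(5,4)->(5,3)->EXIT | p2:(2,1)->(3,1) | p3:escaped
Step 4: p0:(5,5)->(5,4) | p1:escaped | p2:(3,1)->(4,1) | p3:escaped
Step 5: p0:(5,4)->(5,3)->EXIT | p1:escaped | p2:(4,1)->(5,1)->EXIT | p3:escaped

ESCAPED ESCAPED ESCAPED ESCAPED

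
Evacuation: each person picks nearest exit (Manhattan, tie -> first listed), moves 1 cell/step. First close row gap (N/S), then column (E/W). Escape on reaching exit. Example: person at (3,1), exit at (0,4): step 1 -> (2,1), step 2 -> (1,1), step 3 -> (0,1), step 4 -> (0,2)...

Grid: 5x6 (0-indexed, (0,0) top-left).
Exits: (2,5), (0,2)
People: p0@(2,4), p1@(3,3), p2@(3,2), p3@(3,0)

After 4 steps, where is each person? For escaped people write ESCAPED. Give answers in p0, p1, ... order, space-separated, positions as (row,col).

Step 1: p0:(2,4)->(2,5)->EXIT | p1:(3,3)->(2,3) | p2:(3,2)->(2,2) | p3:(3,0)->(2,0)
Step 2: p0:escaped | p1:(2,3)->(2,4) | p2:(2,2)->(1,2) | p3:(2,0)->(1,0)
Step 3: p0:escaped | p1:(2,4)->(2,5)->EXIT | p2:(1,2)->(0,2)->EXIT | p3:(1,0)->(0,0)
Step 4: p0:escaped | p1:escaped | p2:escaped | p3:(0,0)->(0,1)

ESCAPED ESCAPED ESCAPED (0,1)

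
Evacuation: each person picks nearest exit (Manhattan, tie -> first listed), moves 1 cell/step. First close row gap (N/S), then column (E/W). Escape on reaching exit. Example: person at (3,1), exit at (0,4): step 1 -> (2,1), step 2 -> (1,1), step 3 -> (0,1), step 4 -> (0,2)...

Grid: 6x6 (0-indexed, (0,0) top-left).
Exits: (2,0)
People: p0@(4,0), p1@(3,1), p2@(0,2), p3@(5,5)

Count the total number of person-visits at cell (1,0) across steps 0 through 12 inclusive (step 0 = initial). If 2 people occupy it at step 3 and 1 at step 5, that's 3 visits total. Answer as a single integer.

Step 0: p0@(4,0) p1@(3,1) p2@(0,2) p3@(5,5) -> at (1,0): 0 [-], cum=0
Step 1: p0@(3,0) p1@(2,1) p2@(1,2) p3@(4,5) -> at (1,0): 0 [-], cum=0
Step 2: p0@ESC p1@ESC p2@(2,2) p3@(3,5) -> at (1,0): 0 [-], cum=0
Step 3: p0@ESC p1@ESC p2@(2,1) p3@(2,5) -> at (1,0): 0 [-], cum=0
Step 4: p0@ESC p1@ESC p2@ESC p3@(2,4) -> at (1,0): 0 [-], cum=0
Step 5: p0@ESC p1@ESC p2@ESC p3@(2,3) -> at (1,0): 0 [-], cum=0
Step 6: p0@ESC p1@ESC p2@ESC p3@(2,2) -> at (1,0): 0 [-], cum=0
Step 7: p0@ESC p1@ESC p2@ESC p3@(2,1) -> at (1,0): 0 [-], cum=0
Step 8: p0@ESC p1@ESC p2@ESC p3@ESC -> at (1,0): 0 [-], cum=0
Total visits = 0

Answer: 0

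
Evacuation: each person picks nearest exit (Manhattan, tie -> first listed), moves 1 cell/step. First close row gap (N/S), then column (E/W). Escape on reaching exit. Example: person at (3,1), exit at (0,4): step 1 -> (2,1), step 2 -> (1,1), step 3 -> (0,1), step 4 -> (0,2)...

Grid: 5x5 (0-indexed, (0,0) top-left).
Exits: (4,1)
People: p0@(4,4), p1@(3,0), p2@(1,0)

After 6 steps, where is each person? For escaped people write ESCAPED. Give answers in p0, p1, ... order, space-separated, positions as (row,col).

Step 1: p0:(4,4)->(4,3) | p1:(3,0)->(4,0) | p2:(1,0)->(2,0)
Step 2: p0:(4,3)->(4,2) | p1:(4,0)->(4,1)->EXIT | p2:(2,0)->(3,0)
Step 3: p0:(4,2)->(4,1)->EXIT | p1:escaped | p2:(3,0)->(4,0)
Step 4: p0:escaped | p1:escaped | p2:(4,0)->(4,1)->EXIT

ESCAPED ESCAPED ESCAPED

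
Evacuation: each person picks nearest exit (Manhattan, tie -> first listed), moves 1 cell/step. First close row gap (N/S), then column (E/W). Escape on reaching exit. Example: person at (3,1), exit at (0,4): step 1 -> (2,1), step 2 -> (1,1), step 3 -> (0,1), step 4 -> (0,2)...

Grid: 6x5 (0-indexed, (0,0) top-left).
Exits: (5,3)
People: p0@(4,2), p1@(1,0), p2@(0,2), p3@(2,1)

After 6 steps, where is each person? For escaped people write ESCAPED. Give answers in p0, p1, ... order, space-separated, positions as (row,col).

Step 1: p0:(4,2)->(5,2) | p1:(1,0)->(2,0) | p2:(0,2)->(1,2) | p3:(2,1)->(3,1)
Step 2: p0:(5,2)->(5,3)->EXIT | p1:(2,0)->(3,0) | p2:(1,2)->(2,2) | p3:(3,1)->(4,1)
Step 3: p0:escaped | p1:(3,0)->(4,0) | p2:(2,2)->(3,2) | p3:(4,1)->(5,1)
Step 4: p0:escaped | p1:(4,0)->(5,0) | p2:(3,2)->(4,2) | p3:(5,1)->(5,2)
Step 5: p0:escaped | p1:(5,0)->(5,1) | p2:(4,2)->(5,2) | p3:(5,2)->(5,3)->EXIT
Step 6: p0:escaped | p1:(5,1)->(5,2) | p2:(5,2)->(5,3)->EXIT | p3:escaped

ESCAPED (5,2) ESCAPED ESCAPED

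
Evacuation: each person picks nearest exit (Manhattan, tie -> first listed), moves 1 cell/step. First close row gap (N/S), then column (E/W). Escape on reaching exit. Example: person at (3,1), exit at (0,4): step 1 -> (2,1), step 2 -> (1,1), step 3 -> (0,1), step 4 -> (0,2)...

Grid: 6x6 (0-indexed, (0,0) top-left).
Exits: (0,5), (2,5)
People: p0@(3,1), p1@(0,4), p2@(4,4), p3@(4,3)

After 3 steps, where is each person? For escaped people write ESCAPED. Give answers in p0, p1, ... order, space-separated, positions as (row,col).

Step 1: p0:(3,1)->(2,1) | p1:(0,4)->(0,5)->EXIT | p2:(4,4)->(3,4) | p3:(4,3)->(3,3)
Step 2: p0:(2,1)->(2,2) | p1:escaped | p2:(3,4)->(2,4) | p3:(3,3)->(2,3)
Step 3: p0:(2,2)->(2,3) | p1:escaped | p2:(2,4)->(2,5)->EXIT | p3:(2,3)->(2,4)

(2,3) ESCAPED ESCAPED (2,4)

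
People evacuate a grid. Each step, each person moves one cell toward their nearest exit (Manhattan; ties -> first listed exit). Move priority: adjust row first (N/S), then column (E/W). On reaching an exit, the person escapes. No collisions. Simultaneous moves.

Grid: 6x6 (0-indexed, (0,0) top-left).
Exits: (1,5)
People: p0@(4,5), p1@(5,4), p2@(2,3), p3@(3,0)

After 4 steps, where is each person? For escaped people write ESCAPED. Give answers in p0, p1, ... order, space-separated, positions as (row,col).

Step 1: p0:(4,5)->(3,5) | p1:(5,4)->(4,4) | p2:(2,3)->(1,3) | p3:(3,0)->(2,0)
Step 2: p0:(3,5)->(2,5) | p1:(4,4)->(3,4) | p2:(1,3)->(1,4) | p3:(2,0)->(1,0)
Step 3: p0:(2,5)->(1,5)->EXIT | p1:(3,4)->(2,4) | p2:(1,4)->(1,5)->EXIT | p3:(1,0)->(1,1)
Step 4: p0:escaped | p1:(2,4)->(1,4) | p2:escaped | p3:(1,1)->(1,2)

ESCAPED (1,4) ESCAPED (1,2)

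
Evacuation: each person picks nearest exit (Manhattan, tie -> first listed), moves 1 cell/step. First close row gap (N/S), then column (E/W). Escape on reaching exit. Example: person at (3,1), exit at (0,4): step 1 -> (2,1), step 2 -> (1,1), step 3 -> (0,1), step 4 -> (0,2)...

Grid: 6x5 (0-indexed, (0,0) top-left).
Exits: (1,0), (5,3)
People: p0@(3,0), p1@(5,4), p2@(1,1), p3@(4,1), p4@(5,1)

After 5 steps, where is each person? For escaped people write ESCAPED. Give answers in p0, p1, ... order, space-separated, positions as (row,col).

Step 1: p0:(3,0)->(2,0) | p1:(5,4)->(5,3)->EXIT | p2:(1,1)->(1,0)->EXIT | p3:(4,1)->(5,1) | p4:(5,1)->(5,2)
Step 2: p0:(2,0)->(1,0)->EXIT | p1:escaped | p2:escaped | p3:(5,1)->(5,2) | p4:(5,2)->(5,3)->EXIT
Step 3: p0:escaped | p1:escaped | p2:escaped | p3:(5,2)->(5,3)->EXIT | p4:escaped

ESCAPED ESCAPED ESCAPED ESCAPED ESCAPED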